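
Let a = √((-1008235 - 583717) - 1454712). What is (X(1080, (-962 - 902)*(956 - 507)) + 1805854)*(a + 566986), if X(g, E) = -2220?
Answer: 1022635227124 + 3607268*I*√761666 ≈ 1.0226e+12 + 3.1482e+9*I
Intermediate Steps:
a = 2*I*√761666 (a = √(-1591952 - 1454712) = √(-3046664) = 2*I*√761666 ≈ 1745.5*I)
(X(1080, (-962 - 902)*(956 - 507)) + 1805854)*(a + 566986) = (-2220 + 1805854)*(2*I*√761666 + 566986) = 1803634*(566986 + 2*I*√761666) = 1022635227124 + 3607268*I*√761666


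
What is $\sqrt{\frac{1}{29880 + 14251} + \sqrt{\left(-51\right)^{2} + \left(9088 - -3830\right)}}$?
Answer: $\frac{\sqrt{44131 + 1947545161 \sqrt{15519}}}{44131} \approx 11.161$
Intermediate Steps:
$\sqrt{\frac{1}{29880 + 14251} + \sqrt{\left(-51\right)^{2} + \left(9088 - -3830\right)}} = \sqrt{\frac{1}{44131} + \sqrt{2601 + \left(9088 + 3830\right)}} = \sqrt{\frac{1}{44131} + \sqrt{2601 + 12918}} = \sqrt{\frac{1}{44131} + \sqrt{15519}}$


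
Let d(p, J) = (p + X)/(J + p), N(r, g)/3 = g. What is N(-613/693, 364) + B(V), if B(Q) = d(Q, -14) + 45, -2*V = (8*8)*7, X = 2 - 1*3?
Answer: 270831/238 ≈ 1137.9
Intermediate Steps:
X = -1 (X = 2 - 3 = -1)
N(r, g) = 3*g
V = -224 (V = -8*8*7/2 = -32*7 = -½*448 = -224)
d(p, J) = (-1 + p)/(J + p) (d(p, J) = (p - 1)/(J + p) = (-1 + p)/(J + p))
B(Q) = 45 + (-1 + Q)/(-14 + Q) (B(Q) = (-1 + Q)/(-14 + Q) + 45 = 45 + (-1 + Q)/(-14 + Q))
N(-613/693, 364) + B(V) = 3*364 + (-631 + 46*(-224))/(-14 - 224) = 1092 + (-631 - 10304)/(-238) = 1092 - 1/238*(-10935) = 1092 + 10935/238 = 270831/238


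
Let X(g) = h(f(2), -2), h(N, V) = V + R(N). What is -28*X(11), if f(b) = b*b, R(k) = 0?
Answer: 56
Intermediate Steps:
f(b) = b²
h(N, V) = V (h(N, V) = V + 0 = V)
X(g) = -2
-28*X(11) = -28*(-2) = 56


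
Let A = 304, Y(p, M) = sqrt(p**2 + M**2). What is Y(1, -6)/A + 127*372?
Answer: 47244 + sqrt(37)/304 ≈ 47244.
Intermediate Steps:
Y(p, M) = sqrt(M**2 + p**2)
Y(1, -6)/A + 127*372 = sqrt((-6)**2 + 1**2)/304 + 127*372 = sqrt(36 + 1)*(1/304) + 47244 = sqrt(37)*(1/304) + 47244 = sqrt(37)/304 + 47244 = 47244 + sqrt(37)/304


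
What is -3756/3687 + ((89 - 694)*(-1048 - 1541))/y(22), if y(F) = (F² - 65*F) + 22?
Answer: -58369541/34412 ≈ -1696.2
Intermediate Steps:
y(F) = 22 + F² - 65*F
-3756/3687 + ((89 - 694)*(-1048 - 1541))/y(22) = -3756/3687 + ((89 - 694)*(-1048 - 1541))/(22 + 22² - 65*22) = -3756*1/3687 + (-605*(-2589))/(22 + 484 - 1430) = -1252/1229 + 1566345/(-924) = -1252/1229 + 1566345*(-1/924) = -1252/1229 - 47465/28 = -58369541/34412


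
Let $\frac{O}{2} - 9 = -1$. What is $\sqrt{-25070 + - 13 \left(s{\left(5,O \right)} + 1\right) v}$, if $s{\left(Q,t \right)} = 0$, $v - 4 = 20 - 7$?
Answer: $i \sqrt{25291} \approx 159.03 i$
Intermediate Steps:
$v = 17$ ($v = 4 + \left(20 - 7\right) = 4 + 13 = 17$)
$O = 16$ ($O = 18 + 2 \left(-1\right) = 18 - 2 = 16$)
$\sqrt{-25070 + - 13 \left(s{\left(5,O \right)} + 1\right) v} = \sqrt{-25070 + - 13 \left(0 + 1\right) 17} = \sqrt{-25070 + \left(-13\right) 1 \cdot 17} = \sqrt{-25070 - 221} = \sqrt{-25291} = i \sqrt{25291}$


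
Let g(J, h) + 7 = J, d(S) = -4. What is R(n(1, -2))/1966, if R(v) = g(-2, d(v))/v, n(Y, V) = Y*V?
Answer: 9/3932 ≈ 0.0022889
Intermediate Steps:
g(J, h) = -7 + J
n(Y, V) = V*Y
R(v) = -9/v (R(v) = (-7 - 2)/v = -9/v)
R(n(1, -2))/1966 = -9/((-2*1))/1966 = -9/(-2)*(1/1966) = -9*(-1/2)*(1/1966) = (9/2)*(1/1966) = 9/3932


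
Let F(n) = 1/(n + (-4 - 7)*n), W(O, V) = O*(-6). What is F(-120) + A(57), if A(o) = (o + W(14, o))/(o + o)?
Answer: -5381/22800 ≈ -0.23601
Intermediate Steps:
W(O, V) = -6*O
F(n) = -1/(10*n) (F(n) = 1/(n - 11*n) = 1/(-10*n) = -1/(10*n))
A(o) = (-84 + o)/(2*o) (A(o) = (o - 6*14)/(o + o) = (o - 84)/((2*o)) = (-84 + o)*(1/(2*o)) = (-84 + o)/(2*o))
F(-120) + A(57) = -⅒/(-120) + (½)*(-84 + 57)/57 = -⅒*(-1/120) + (½)*(1/57)*(-27) = 1/1200 - 9/38 = -5381/22800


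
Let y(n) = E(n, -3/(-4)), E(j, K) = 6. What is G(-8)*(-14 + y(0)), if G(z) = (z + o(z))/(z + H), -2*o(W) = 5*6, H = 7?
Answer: -184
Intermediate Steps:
y(n) = 6
o(W) = -15 (o(W) = -5*6/2 = -½*30 = -15)
G(z) = (-15 + z)/(7 + z) (G(z) = (z - 15)/(z + 7) = (-15 + z)/(7 + z))
G(-8)*(-14 + y(0)) = ((-15 - 8)/(7 - 8))*(-14 + 6) = (-23/(-1))*(-8) = -1*(-23)*(-8) = 23*(-8) = -184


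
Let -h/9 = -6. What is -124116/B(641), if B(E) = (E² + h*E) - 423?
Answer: -31029/111268 ≈ -0.27887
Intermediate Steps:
h = 54 (h = -9*(-6) = 54)
B(E) = -423 + E² + 54*E (B(E) = (E² + 54*E) - 423 = -423 + E² + 54*E)
-124116/B(641) = -124116/(-423 + 641² + 54*641) = -124116/(-423 + 410881 + 34614) = -124116/445072 = -124116*1/445072 = -31029/111268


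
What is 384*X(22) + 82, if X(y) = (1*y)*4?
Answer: 33874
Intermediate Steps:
X(y) = 4*y (X(y) = y*4 = 4*y)
384*X(22) + 82 = 384*(4*22) + 82 = 384*88 + 82 = 33792 + 82 = 33874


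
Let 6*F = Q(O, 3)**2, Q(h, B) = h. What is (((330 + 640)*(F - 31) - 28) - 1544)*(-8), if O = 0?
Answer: 253136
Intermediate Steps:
F = 0 (F = (1/6)*0**2 = (1/6)*0 = 0)
(((330 + 640)*(F - 31) - 28) - 1544)*(-8) = (((330 + 640)*(0 - 31) - 28) - 1544)*(-8) = ((970*(-31) - 28) - 1544)*(-8) = ((-30070 - 28) - 1544)*(-8) = (-30098 - 1544)*(-8) = -31642*(-8) = 253136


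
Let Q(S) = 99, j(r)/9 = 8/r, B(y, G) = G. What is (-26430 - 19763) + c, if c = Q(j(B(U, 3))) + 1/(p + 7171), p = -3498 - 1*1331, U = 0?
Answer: -107952147/2342 ≈ -46094.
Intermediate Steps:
j(r) = 72/r (j(r) = 9*(8/r) = 72/r)
p = -4829 (p = -3498 - 1331 = -4829)
c = 231859/2342 (c = 99 + 1/(-4829 + 7171) = 99 + 1/2342 = 231859/2342 ≈ 99.000)
(-26430 - 19763) + c = (-26430 - 19763) + 231859/2342 = -46193 + 231859/2342 = -107952147/2342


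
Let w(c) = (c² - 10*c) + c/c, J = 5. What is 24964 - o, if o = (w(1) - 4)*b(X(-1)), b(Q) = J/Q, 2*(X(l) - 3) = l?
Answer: 24988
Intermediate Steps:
X(l) = 3 + l/2
b(Q) = 5/Q
w(c) = 1 + c² - 10*c (w(c) = (c² - 10*c) + 1 = 1 + c² - 10*c)
o = -24 (o = ((1 + 1² - 10*1) - 4)*(5/(3 + (½)*(-1))) = ((1 + 1 - 10) - 4)*(5/(3 - ½)) = (-8 - 4)*(5/(5/2)) = -60*2/5 = -12*2 = -24)
24964 - o = 24964 - 1*(-24) = 24964 + 24 = 24988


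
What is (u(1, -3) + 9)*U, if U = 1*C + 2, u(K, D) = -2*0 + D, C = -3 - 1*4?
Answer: -30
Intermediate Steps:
C = -7 (C = -3 - 4 = -7)
u(K, D) = D (u(K, D) = 0 + D = D)
U = -5 (U = 1*(-7) + 2 = -7 + 2 = -5)
(u(1, -3) + 9)*U = (-3 + 9)*(-5) = 6*(-5) = -30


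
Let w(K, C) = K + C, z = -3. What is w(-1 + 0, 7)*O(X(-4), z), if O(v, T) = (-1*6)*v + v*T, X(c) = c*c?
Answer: -864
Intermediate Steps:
X(c) = c²
w(K, C) = C + K
O(v, T) = -6*v + T*v
w(-1 + 0, 7)*O(X(-4), z) = (7 + (-1 + 0))*((-4)²*(-6 - 3)) = (7 - 1)*(16*(-9)) = 6*(-144) = -864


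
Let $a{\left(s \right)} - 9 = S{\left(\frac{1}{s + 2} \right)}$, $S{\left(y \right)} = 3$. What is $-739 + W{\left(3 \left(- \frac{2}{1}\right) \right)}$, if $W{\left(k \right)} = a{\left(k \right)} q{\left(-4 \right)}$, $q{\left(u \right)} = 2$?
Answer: $-715$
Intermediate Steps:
$a{\left(s \right)} = 12$ ($a{\left(s \right)} = 9 + 3 = 12$)
$W{\left(k \right)} = 24$ ($W{\left(k \right)} = 12 \cdot 2 = 24$)
$-739 + W{\left(3 \left(- \frac{2}{1}\right) \right)} = -739 + 24 = -715$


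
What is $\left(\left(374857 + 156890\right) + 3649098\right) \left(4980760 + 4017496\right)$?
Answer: $37620313606320$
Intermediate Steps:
$\left(\left(374857 + 156890\right) + 3649098\right) \left(4980760 + 4017496\right) = \left(531747 + 3649098\right) 8998256 = 4180845 \cdot 8998256 = 37620313606320$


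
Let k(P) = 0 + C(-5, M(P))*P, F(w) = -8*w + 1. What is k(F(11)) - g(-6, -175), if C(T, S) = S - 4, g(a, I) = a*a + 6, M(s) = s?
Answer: 7875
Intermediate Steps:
g(a, I) = 6 + a**2 (g(a, I) = a**2 + 6 = 6 + a**2)
F(w) = 1 - 8*w
C(T, S) = -4 + S
k(P) = P*(-4 + P) (k(P) = 0 + (-4 + P)*P = 0 + P*(-4 + P) = P*(-4 + P))
k(F(11)) - g(-6, -175) = (1 - 8*11)*(-4 + (1 - 8*11)) - (6 + (-6)**2) = (1 - 88)*(-4 + (1 - 88)) - (6 + 36) = -87*(-4 - 87) - 1*42 = -87*(-91) - 42 = 7917 - 42 = 7875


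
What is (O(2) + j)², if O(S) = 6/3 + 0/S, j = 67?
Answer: 4761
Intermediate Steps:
O(S) = 2 (O(S) = 6*(⅓) + 0 = 2 + 0 = 2)
(O(2) + j)² = (2 + 67)² = 69² = 4761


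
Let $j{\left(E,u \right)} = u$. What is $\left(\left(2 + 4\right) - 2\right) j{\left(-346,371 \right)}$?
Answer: $1484$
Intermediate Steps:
$\left(\left(2 + 4\right) - 2\right) j{\left(-346,371 \right)} = \left(\left(2 + 4\right) - 2\right) 371 = \left(6 - 2\right) 371 = 4 \cdot 371 = 1484$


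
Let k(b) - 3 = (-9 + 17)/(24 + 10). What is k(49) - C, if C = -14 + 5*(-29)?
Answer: 2758/17 ≈ 162.24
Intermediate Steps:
k(b) = 55/17 (k(b) = 3 + (-9 + 17)/(24 + 10) = 3 + 8/34 = 3 + 8*(1/34) = 3 + 4/17 = 55/17)
C = -159 (C = -14 - 145 = -159)
k(49) - C = 55/17 - 1*(-159) = 55/17 + 159 = 2758/17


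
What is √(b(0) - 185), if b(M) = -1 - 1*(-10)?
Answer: 4*I*√11 ≈ 13.266*I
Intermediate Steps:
b(M) = 9 (b(M) = -1 + 10 = 9)
√(b(0) - 185) = √(9 - 185) = √(-176) = 4*I*√11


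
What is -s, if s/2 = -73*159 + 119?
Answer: 22976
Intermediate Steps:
s = -22976 (s = 2*(-73*159 + 119) = 2*(-11607 + 119) = 2*(-11488) = -22976)
-s = -1*(-22976) = 22976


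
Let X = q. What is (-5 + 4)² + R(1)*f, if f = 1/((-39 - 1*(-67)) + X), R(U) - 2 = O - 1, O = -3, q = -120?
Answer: 47/46 ≈ 1.0217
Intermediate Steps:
X = -120
R(U) = -2 (R(U) = 2 + (-3 - 1) = 2 - 4 = -2)
f = -1/92 (f = 1/((-39 - 1*(-67)) - 120) = 1/((-39 + 67) - 120) = 1/(28 - 120) = 1/(-92) = -1/92 ≈ -0.010870)
(-5 + 4)² + R(1)*f = (-5 + 4)² - 2*(-1/92) = (-1)² + 1/46 = 1 + 1/46 = 47/46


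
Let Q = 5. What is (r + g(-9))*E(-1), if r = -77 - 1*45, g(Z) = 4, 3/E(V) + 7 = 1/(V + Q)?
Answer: 472/9 ≈ 52.444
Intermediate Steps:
E(V) = 3/(-7 + 1/(5 + V)) (E(V) = 3/(-7 + 1/(V + 5)) = 3/(-7 + 1/(5 + V)))
r = -122 (r = -77 - 45 = -122)
(r + g(-9))*E(-1) = (-122 + 4)*(3*(-5 - 1*(-1))/(34 + 7*(-1))) = -354*(-5 + 1)/(34 - 7) = -354*(-4)/27 = -118*(-4/9) = 472/9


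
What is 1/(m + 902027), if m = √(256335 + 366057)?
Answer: 902027/813652086337 - 2*√155598/813652086337 ≈ 1.1076e-6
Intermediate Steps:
m = 2*√155598 (m = √622392 = 2*√155598 ≈ 788.92)
1/(m + 902027) = 1/(2*√155598 + 902027) = 1/(902027 + 2*√155598)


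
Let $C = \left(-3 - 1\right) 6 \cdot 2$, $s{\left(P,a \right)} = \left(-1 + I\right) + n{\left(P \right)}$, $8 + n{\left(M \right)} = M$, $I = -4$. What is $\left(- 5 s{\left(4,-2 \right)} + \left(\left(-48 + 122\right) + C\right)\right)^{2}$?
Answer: $5041$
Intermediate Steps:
$n{\left(M \right)} = -8 + M$
$s{\left(P,a \right)} = -13 + P$ ($s{\left(P,a \right)} = \left(-1 - 4\right) + \left(-8 + P\right) = -5 + \left(-8 + P\right) = -13 + P$)
$C = -48$ ($C = \left(-4\right) 12 = -48$)
$\left(- 5 s{\left(4,-2 \right)} + \left(\left(-48 + 122\right) + C\right)\right)^{2} = \left(- 5 \left(-13 + 4\right) + \left(\left(-48 + 122\right) - 48\right)\right)^{2} = \left(\left(-5\right) \left(-9\right) + \left(74 - 48\right)\right)^{2} = \left(45 + 26\right)^{2} = 71^{2} = 5041$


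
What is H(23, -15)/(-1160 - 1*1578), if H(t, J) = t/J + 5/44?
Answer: 937/1807080 ≈ 0.00051852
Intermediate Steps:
H(t, J) = 5/44 + t/J (H(t, J) = t/J + 5*(1/44) = t/J + 5/44 = 5/44 + t/J)
H(23, -15)/(-1160 - 1*1578) = (5/44 + 23/(-15))/(-1160 - 1*1578) = (5/44 + 23*(-1/15))/(-1160 - 1578) = (5/44 - 23/15)/(-2738) = -937/660*(-1/2738) = 937/1807080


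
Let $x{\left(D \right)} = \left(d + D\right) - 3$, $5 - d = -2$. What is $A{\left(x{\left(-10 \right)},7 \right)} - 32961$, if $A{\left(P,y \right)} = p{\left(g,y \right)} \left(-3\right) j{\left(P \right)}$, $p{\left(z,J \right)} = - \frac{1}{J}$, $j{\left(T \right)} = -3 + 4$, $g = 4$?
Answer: $- \frac{230724}{7} \approx -32961.0$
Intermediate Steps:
$d = 7$ ($d = 5 - -2 = 5 + 2 = 7$)
$x{\left(D \right)} = 4 + D$ ($x{\left(D \right)} = \left(7 + D\right) - 3 = 4 + D$)
$j{\left(T \right)} = 1$
$A{\left(P,y \right)} = \frac{3}{y}$ ($A{\left(P,y \right)} = - \frac{1}{y} \left(-3\right) 1 = \frac{3}{y} 1 = \frac{3}{y}$)
$A{\left(x{\left(-10 \right)},7 \right)} - 32961 = \frac{3}{7} - 32961 = - \frac{230724}{7}$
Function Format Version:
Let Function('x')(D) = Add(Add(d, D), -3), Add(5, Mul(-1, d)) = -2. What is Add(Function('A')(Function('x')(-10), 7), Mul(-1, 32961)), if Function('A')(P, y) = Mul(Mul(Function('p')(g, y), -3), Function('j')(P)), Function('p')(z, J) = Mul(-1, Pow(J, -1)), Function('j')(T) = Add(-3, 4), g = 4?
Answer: Rational(-230724, 7) ≈ -32961.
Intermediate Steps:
d = 7 (d = Add(5, Mul(-1, -2)) = Add(5, 2) = 7)
Function('x')(D) = Add(4, D) (Function('x')(D) = Add(Add(7, D), -3) = Add(4, D))
Function('j')(T) = 1
Function('A')(P, y) = Mul(3, Pow(y, -1)) (Function('A')(P, y) = Mul(Mul(Mul(-1, Pow(y, -1)), -3), 1) = Mul(Mul(3, Pow(y, -1)), 1) = Mul(3, Pow(y, -1)))
Add(Function('A')(Function('x')(-10), 7), Mul(-1, 32961)) = Add(Mul(3, Pow(7, -1)), Mul(-1, 32961)) = Add(Mul(3, Rational(1, 7)), -32961) = Add(Rational(3, 7), -32961) = Rational(-230724, 7)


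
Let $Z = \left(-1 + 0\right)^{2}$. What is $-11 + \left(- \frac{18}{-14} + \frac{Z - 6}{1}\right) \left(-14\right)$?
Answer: $41$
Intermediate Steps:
$Z = 1$ ($Z = \left(-1\right)^{2} = 1$)
$-11 + \left(- \frac{18}{-14} + \frac{Z - 6}{1}\right) \left(-14\right) = -11 + \left(- \frac{18}{-14} + \frac{1 - 6}{1}\right) \left(-14\right) = -11 + \left(\left(-18\right) \left(- \frac{1}{14}\right) - 5\right) \left(-14\right) = -11 + \left(\frac{9}{7} - 5\right) \left(-14\right) = -11 - -52 = -11 + 52 = 41$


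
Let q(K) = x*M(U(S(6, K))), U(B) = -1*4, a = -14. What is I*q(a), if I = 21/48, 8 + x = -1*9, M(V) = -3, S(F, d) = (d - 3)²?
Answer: 357/16 ≈ 22.313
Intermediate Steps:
S(F, d) = (-3 + d)²
U(B) = -4
x = -17 (x = -8 - 1*9 = -8 - 9 = -17)
I = 7/16 (I = 21*(1/48) = 7/16 ≈ 0.43750)
q(K) = 51 (q(K) = -17*(-3) = 51)
I*q(a) = (7/16)*51 = 357/16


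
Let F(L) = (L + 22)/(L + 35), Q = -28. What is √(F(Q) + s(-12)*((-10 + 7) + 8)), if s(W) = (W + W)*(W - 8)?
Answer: 3*√13062/7 ≈ 48.981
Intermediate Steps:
s(W) = 2*W*(-8 + W) (s(W) = (2*W)*(-8 + W) = 2*W*(-8 + W))
F(L) = (22 + L)/(35 + L)
√(F(Q) + s(-12)*((-10 + 7) + 8)) = √((22 - 28)/(35 - 28) + (2*(-12)*(-8 - 12))*((-10 + 7) + 8)) = √(-6/7 + (2*(-12)*(-20))*(-3 + 8)) = √((⅐)*(-6) + 480*5) = √(-6/7 + 2400) = √(16794/7) = 3*√13062/7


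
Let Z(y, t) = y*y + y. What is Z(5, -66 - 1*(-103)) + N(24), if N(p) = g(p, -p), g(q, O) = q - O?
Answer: 78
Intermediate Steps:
N(p) = 2*p (N(p) = p - (-1)*p = p + p = 2*p)
Z(y, t) = y + y² (Z(y, t) = y² + y = y + y²)
Z(5, -66 - 1*(-103)) + N(24) = 5*(1 + 5) + 2*24 = 5*6 + 48 = 30 + 48 = 78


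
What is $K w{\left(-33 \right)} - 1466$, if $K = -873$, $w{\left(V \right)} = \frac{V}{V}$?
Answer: $-2339$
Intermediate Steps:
$w{\left(V \right)} = 1$
$K w{\left(-33 \right)} - 1466 = \left(-873\right) 1 - 1466 = -873 - 1466 = -2339$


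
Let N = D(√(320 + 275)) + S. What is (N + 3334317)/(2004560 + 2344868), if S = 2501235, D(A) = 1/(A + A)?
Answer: 1458888/1087357 + √595/5175819320 ≈ 1.3417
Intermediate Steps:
D(A) = 1/(2*A)
N = 2501235 + √595/1190 (N = 1/(2*(√(320 + 275))) + 2501235 = 1/(2*(√595)) + 2501235 = (√595/595)/2 + 2501235 = √595/1190 + 2501235 = 2501235 + √595/1190 ≈ 2.5012e+6)
(N + 3334317)/(2004560 + 2344868) = ((2501235 + √595/1190) + 3334317)/(2004560 + 2344868) = (5835552 + √595/1190)/4349428 = (5835552 + √595/1190)*(1/4349428) = 1458888/1087357 + √595/5175819320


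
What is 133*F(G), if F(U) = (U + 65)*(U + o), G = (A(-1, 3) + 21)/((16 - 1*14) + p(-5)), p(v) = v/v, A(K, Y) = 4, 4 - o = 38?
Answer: -2253020/9 ≈ -2.5034e+5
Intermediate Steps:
o = -34 (o = 4 - 1*38 = 4 - 38 = -34)
p(v) = 1
G = 25/3 (G = (4 + 21)/((16 - 1*14) + 1) = 25/((16 - 14) + 1) = 25/(2 + 1) = 25/3 ≈ 8.3333)
F(U) = (-34 + U)*(65 + U) (F(U) = (U + 65)*(U - 34) = (65 + U)*(-34 + U) = (-34 + U)*(65 + U))
133*F(G) = 133*(-2210 + (25/3)² + 31*(25/3)) = 133*(-2210 + 625/9 + 775/3) = 133*(-16940/9) = -2253020/9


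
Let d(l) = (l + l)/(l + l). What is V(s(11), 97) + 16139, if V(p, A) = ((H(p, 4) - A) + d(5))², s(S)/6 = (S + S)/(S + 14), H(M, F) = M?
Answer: 15230699/625 ≈ 24369.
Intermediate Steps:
d(l) = 1 (d(l) = (2*l)/((2*l)) = (2*l)*(1/(2*l)) = 1)
s(S) = 12*S/(14 + S) (s(S) = 6*((S + S)/(S + 14)) = 6*((2*S)/(14 + S)) = 6*(2*S/(14 + S)) = 12*S/(14 + S))
V(p, A) = (1 + p - A)² (V(p, A) = ((p - A) + 1)² = (1 + p - A)²)
V(s(11), 97) + 16139 = (1 + 12*11/(14 + 11) - 1*97)² + 16139 = (1 + 12*11/25 - 97)² + 16139 = (1 + 12*11*(1/25) - 97)² + 16139 = (1 + 132/25 - 97)² + 16139 = (-2268/25)² + 16139 = 5143824/625 + 16139 = 15230699/625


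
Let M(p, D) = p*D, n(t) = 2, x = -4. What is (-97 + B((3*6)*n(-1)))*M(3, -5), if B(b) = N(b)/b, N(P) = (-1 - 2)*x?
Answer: 1450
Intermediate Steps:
N(P) = 12 (N(P) = (-1 - 2)*(-4) = -3*(-4) = 12)
B(b) = 12/b
M(p, D) = D*p
(-97 + B((3*6)*n(-1)))*M(3, -5) = (-97 + 12/(((3*6)*2)))*(-5*3) = (-97 + 12/((18*2)))*(-15) = (-97 + 12/36)*(-15) = (-97 + 12*(1/36))*(-15) = (-97 + 1/3)*(-15) = -290/3*(-15) = 1450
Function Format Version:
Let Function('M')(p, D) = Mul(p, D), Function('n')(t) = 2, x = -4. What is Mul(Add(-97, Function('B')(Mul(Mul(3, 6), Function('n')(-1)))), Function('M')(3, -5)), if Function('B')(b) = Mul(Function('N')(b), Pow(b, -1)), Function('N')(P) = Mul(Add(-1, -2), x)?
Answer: 1450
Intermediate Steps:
Function('N')(P) = 12 (Function('N')(P) = Mul(Add(-1, -2), -4) = Mul(-3, -4) = 12)
Function('B')(b) = Mul(12, Pow(b, -1))
Function('M')(p, D) = Mul(D, p)
Mul(Add(-97, Function('B')(Mul(Mul(3, 6), Function('n')(-1)))), Function('M')(3, -5)) = Mul(Add(-97, Mul(12, Pow(Mul(Mul(3, 6), 2), -1))), Mul(-5, 3)) = Mul(Add(-97, Mul(12, Pow(Mul(18, 2), -1))), -15) = Mul(Add(-97, Mul(12, Pow(36, -1))), -15) = Mul(Add(-97, Mul(12, Rational(1, 36))), -15) = Mul(Add(-97, Rational(1, 3)), -15) = Mul(Rational(-290, 3), -15) = 1450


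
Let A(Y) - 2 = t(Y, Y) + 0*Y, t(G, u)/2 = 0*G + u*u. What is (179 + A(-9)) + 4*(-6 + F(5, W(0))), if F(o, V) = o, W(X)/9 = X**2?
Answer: 339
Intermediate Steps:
W(X) = 9*X**2
t(G, u) = 2*u**2 (t(G, u) = 2*(0*G + u*u) = 2*(0 + u**2) = 2*u**2)
A(Y) = 2 + 2*Y**2 (A(Y) = 2 + (2*Y**2 + 0*Y) = 2 + (2*Y**2 + 0) = 2 + 2*Y**2)
(179 + A(-9)) + 4*(-6 + F(5, W(0))) = (179 + (2 + 2*(-9)**2)) + 4*(-6 + 5) = (179 + (2 + 2*81)) + 4*(-1) = (179 + (2 + 162)) - 4 = (179 + 164) - 4 = 343 - 4 = 339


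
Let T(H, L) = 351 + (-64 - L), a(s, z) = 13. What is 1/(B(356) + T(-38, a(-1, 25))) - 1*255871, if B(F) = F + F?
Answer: -252288805/986 ≈ -2.5587e+5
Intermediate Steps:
T(H, L) = 287 - L
B(F) = 2*F
1/(B(356) + T(-38, a(-1, 25))) - 1*255871 = 1/(2*356 + (287 - 1*13)) - 1*255871 = 1/(712 + (287 - 13)) - 255871 = 1/(712 + 274) - 255871 = 1/986 - 255871 = -252288805/986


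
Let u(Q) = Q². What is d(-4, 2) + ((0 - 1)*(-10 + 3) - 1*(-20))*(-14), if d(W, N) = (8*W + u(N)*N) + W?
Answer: -406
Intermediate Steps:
d(W, N) = N³ + 9*W (d(W, N) = (8*W + N²*N) + W = (8*W + N³) + W = (N³ + 8*W) + W = N³ + 9*W)
d(-4, 2) + ((0 - 1)*(-10 + 3) - 1*(-20))*(-14) = (2³ + 9*(-4)) + ((0 - 1)*(-10 + 3) - 1*(-20))*(-14) = (8 - 36) + (-1*(-7) + 20)*(-14) = -28 + (7 + 20)*(-14) = -28 + 27*(-14) = -28 - 378 = -406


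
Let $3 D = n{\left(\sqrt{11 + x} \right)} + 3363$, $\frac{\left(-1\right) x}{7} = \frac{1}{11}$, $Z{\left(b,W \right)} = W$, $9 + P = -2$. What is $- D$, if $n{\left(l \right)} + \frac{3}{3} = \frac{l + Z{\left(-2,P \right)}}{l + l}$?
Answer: $- \frac{6725}{6} + \frac{11 \sqrt{1254}}{684} \approx -1120.3$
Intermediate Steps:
$P = -11$ ($P = -9 - 2 = -11$)
$x = - \frac{7}{11} \approx -0.63636$
$n{\left(l \right)} = -1 + \frac{-11 + l}{2 l}$ ($n{\left(l \right)} = -1 + \frac{l - 11}{l + l} = -1 + \frac{-11 + l}{2 l}$)
$D = 1121 + \frac{\sqrt{1254} \left(-11 - \frac{\sqrt{1254}}{11}\right)}{684}$ ($D = \frac{\frac{-11 - \sqrt{11 - \frac{7}{11}}}{2 \sqrt{11 - \frac{7}{11}}} + 3363}{3} = \frac{\frac{-11 - \sqrt{\frac{114}{11}}}{2 \sqrt{\frac{114}{11}}} + 3363}{3} = \frac{\frac{-11 - \frac{\sqrt{1254}}{11}}{2 \frac{\sqrt{1254}}{11}} + 3363}{3} = \frac{\frac{\frac{\sqrt{1254}}{114} \left(-11 - \frac{\sqrt{1254}}{11}\right)}{2} + 3363}{3} = \frac{\frac{\sqrt{1254} \left(-11 - \frac{\sqrt{1254}}{11}\right)}{228} + 3363}{3} = \frac{3363 + \frac{\sqrt{1254} \left(-11 - \frac{\sqrt{1254}}{11}\right)}{228}}{3} = 1121 + \frac{\sqrt{1254} \left(-11 - \frac{\sqrt{1254}}{11}\right)}{684} \approx 1120.3$)
$- D = - (\frac{6725}{6} - \frac{11 \sqrt{1254}}{684}) = - \frac{6725}{6} + \frac{11 \sqrt{1254}}{684}$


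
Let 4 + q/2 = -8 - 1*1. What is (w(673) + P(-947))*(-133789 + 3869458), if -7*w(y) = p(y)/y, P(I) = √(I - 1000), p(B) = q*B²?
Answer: 9338105166 + 3735669*I*√1947 ≈ 9.3381e+9 + 1.6484e+8*I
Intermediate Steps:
q = -26 (q = -8 + 2*(-8 - 1*1) = -8 + 2*(-8 - 1) = -8 + 2*(-9) = -8 - 18 = -26)
p(B) = -26*B²
P(I) = √(-1000 + I)
w(y) = 26*y/7 (w(y) = -(-26*y²)/(7*y) = -(-26)*y/7 = 26*y/7)
(w(673) + P(-947))*(-133789 + 3869458) = ((26/7)*673 + √(-1000 - 947))*(-133789 + 3869458) = (17498/7 + √(-1947))*3735669 = (17498/7 + I*√1947)*3735669 = 9338105166 + 3735669*I*√1947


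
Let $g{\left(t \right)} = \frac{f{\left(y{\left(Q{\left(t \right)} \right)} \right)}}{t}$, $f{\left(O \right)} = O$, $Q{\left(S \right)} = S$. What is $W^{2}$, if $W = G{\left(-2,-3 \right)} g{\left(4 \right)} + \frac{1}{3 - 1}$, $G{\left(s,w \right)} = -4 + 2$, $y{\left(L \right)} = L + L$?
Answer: $\frac{49}{4} \approx 12.25$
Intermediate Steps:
$y{\left(L \right)} = 2 L$
$g{\left(t \right)} = 2$ ($g{\left(t \right)} = \frac{2 t}{t} = 2$)
$G{\left(s,w \right)} = -2$
$W = - \frac{7}{2}$ ($W = \left(-2\right) 2 + \frac{1}{3 - 1} = -4 + \frac{1}{2} = - \frac{7}{2} \approx -3.5$)
$W^{2} = \left(- \frac{7}{2}\right)^{2} = \frac{49}{4}$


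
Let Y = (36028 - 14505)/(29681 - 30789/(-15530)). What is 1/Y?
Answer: 460976719/334252190 ≈ 1.3791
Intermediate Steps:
Y = 334252190/460976719 (Y = 21523/(29681 - 30789*(-1/15530)) = 21523/(29681 + 30789/15530) = 21523/(460976719/15530) = 21523*(15530/460976719) = 334252190/460976719 ≈ 0.72510)
1/Y = 1/(334252190/460976719) = 460976719/334252190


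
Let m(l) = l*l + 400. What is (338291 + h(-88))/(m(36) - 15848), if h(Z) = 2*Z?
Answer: -338115/14152 ≈ -23.892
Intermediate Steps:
m(l) = 400 + l² (m(l) = l² + 400 = 400 + l²)
(338291 + h(-88))/(m(36) - 15848) = (338291 + 2*(-88))/((400 + 36²) - 15848) = (338291 - 176)/((400 + 1296) - 15848) = 338115/(1696 - 15848) = 338115/(-14152) = 338115*(-1/14152) = -338115/14152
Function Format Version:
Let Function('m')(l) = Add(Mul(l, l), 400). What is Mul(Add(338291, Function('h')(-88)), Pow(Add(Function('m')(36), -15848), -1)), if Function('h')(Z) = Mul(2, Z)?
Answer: Rational(-338115, 14152) ≈ -23.892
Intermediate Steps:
Function('m')(l) = Add(400, Pow(l, 2)) (Function('m')(l) = Add(Pow(l, 2), 400) = Add(400, Pow(l, 2)))
Mul(Add(338291, Function('h')(-88)), Pow(Add(Function('m')(36), -15848), -1)) = Mul(Add(338291, Mul(2, -88)), Pow(Add(Add(400, Pow(36, 2)), -15848), -1)) = Mul(Add(338291, -176), Pow(Add(Add(400, 1296), -15848), -1)) = Mul(338115, Pow(Add(1696, -15848), -1)) = Mul(338115, Pow(-14152, -1)) = Mul(338115, Rational(-1, 14152)) = Rational(-338115, 14152)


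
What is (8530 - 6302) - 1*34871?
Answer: -32643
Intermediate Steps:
(8530 - 6302) - 1*34871 = 2228 - 34871 = -32643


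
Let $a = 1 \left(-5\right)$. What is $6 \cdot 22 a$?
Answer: $-660$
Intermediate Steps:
$a = -5$
$6 \cdot 22 a = 6 \cdot 22 \left(-5\right) = 132 \left(-5\right) = -660$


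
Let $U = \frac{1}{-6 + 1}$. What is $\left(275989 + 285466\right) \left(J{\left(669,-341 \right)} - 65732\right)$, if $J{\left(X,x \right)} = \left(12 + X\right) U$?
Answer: $-36982030231$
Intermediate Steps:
$U = - \frac{1}{5}$ ($U = \frac{1}{-5} = - \frac{1}{5} \approx -0.2$)
$J{\left(X,x \right)} = - \frac{12}{5} - \frac{X}{5}$ ($J{\left(X,x \right)} = \left(12 + X\right) \left(- \frac{1}{5}\right) = - \frac{12}{5} - \frac{X}{5}$)
$\left(275989 + 285466\right) \left(J{\left(669,-341 \right)} - 65732\right) = \left(275989 + 285466\right) \left(\left(- \frac{12}{5} - \frac{669}{5}\right) - 65732\right) = 561455 \left(\left(- \frac{12}{5} - \frac{669}{5}\right) - 65732\right) = 561455 \left(- \frac{681}{5} - 65732\right) = 561455 \left(- \frac{329341}{5}\right) = -36982030231$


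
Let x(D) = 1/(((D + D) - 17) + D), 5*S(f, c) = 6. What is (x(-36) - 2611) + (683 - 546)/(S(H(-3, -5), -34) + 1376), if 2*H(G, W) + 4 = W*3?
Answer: -2247339511/860750 ≈ -2610.9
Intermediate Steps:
H(G, W) = -2 + 3*W/2 (H(G, W) = -2 + (W*3)/2 = -2 + (3*W)/2 = -2 + 3*W/2)
S(f, c) = 6/5 (S(f, c) = (1/5)*6 = 6/5)
x(D) = 1/(-17 + 3*D) (x(D) = 1/((2*D - 17) + D) = 1/((-17 + 2*D) + D) = 1/(-17 + 3*D))
(x(-36) - 2611) + (683 - 546)/(S(H(-3, -5), -34) + 1376) = (1/(-17 + 3*(-36)) - 2611) + (683 - 546)/(6/5 + 1376) = (1/(-17 - 108) - 2611) + 137/(6886/5) = (1/(-125) - 2611) + 137*(5/6886) = (-1/125 - 2611) + 685/6886 = -326376/125 + 685/6886 = -2247339511/860750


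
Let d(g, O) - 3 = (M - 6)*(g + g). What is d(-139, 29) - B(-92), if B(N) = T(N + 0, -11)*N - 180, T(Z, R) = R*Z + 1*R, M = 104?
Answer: 65031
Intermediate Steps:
d(g, O) = 3 + 196*g (d(g, O) = 3 + (104 - 6)*(g + g) = 3 + 98*(2*g) = 3 + 196*g)
T(Z, R) = R + R*Z (T(Z, R) = R*Z + R = R + R*Z)
B(N) = -180 + N*(-11 - 11*N) (B(N) = (-11*(1 + (N + 0)))*N - 180 = (-11*(1 + N))*N - 180 = (-11 - 11*N)*N - 180 = N*(-11 - 11*N) - 180 = -180 + N*(-11 - 11*N))
d(-139, 29) - B(-92) = (3 + 196*(-139)) - (-180 - 11*(-92)*(1 - 92)) = (3 - 27244) - (-180 - 11*(-92)*(-91)) = -27241 - (-180 - 92092) = -27241 - 1*(-92272) = -27241 + 92272 = 65031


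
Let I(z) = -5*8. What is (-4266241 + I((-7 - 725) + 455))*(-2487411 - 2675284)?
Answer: 22025507587295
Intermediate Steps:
I(z) = -40
(-4266241 + I((-7 - 725) + 455))*(-2487411 - 2675284) = (-4266241 - 40)*(-2487411 - 2675284) = -4266281*(-5162695) = 22025507587295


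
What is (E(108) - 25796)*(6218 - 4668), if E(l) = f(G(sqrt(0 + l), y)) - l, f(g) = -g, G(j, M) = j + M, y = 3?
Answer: -40155850 - 9300*sqrt(3) ≈ -4.0172e+7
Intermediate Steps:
G(j, M) = M + j
E(l) = -3 - l - sqrt(l) (E(l) = -(3 + sqrt(0 + l)) - l = -(3 + sqrt(l)) - l = (-3 - sqrt(l)) - l = -3 - l - sqrt(l))
(E(108) - 25796)*(6218 - 4668) = ((-3 - 1*108 - sqrt(108)) - 25796)*(6218 - 4668) = ((-3 - 108 - 6*sqrt(3)) - 25796)*1550 = ((-111 - 6*sqrt(3)) - 25796)*1550 = (-25907 - 6*sqrt(3))*1550 = -40155850 - 9300*sqrt(3)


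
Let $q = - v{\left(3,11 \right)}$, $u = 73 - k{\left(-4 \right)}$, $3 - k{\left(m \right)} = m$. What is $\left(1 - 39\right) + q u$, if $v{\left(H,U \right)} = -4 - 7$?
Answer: $688$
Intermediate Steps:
$k{\left(m \right)} = 3 - m$
$u = 66$ ($u = 73 - \left(3 - -4\right) = 73 - \left(3 + 4\right) = 73 - 7 = 66$)
$v{\left(H,U \right)} = -11$ ($v{\left(H,U \right)} = -4 - 7 = -11$)
$q = 11$ ($q = \left(-1\right) \left(-11\right) = 11$)
$\left(1 - 39\right) + q u = \left(1 - 39\right) + 11 \cdot 66 = -38 + 726 = 688$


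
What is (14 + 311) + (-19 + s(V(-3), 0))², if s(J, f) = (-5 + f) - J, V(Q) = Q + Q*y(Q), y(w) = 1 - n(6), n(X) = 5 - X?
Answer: 550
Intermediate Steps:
y(w) = 2 (y(w) = 1 - (5 - 1*6) = 1 - (5 - 6) = 1 - 1*(-1) = 1 + 1 = 2)
V(Q) = 3*Q (V(Q) = Q + Q*2 = Q + 2*Q = 3*Q)
s(J, f) = -5 + f - J
(14 + 311) + (-19 + s(V(-3), 0))² = (14 + 311) + (-19 + (-5 + 0 - 3*(-3)))² = 325 + (-19 + (-5 + 0 - 1*(-9)))² = 325 + (-19 + (-5 + 0 + 9))² = 325 + (-19 + 4)² = 325 + (-15)² = 325 + 225 = 550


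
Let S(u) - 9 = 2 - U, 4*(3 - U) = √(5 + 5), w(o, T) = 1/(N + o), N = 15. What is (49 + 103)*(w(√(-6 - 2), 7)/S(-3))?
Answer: 608/((15 + 2*I*√2)*(32 + √10)) ≈ 1.1132 - 0.2099*I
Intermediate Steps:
w(o, T) = 1/(15 + o)
U = 3 - √10/4 (U = 3 - √(5 + 5)/4 = 3 - √10/4 ≈ 2.2094)
S(u) = 8 + √10/4 (S(u) = 9 + (2 - (3 - √10/4)) = 9 + (2 + (-3 + √10/4)) = 9 + (-1 + √10/4) = 8 + √10/4)
(49 + 103)*(w(√(-6 - 2), 7)/S(-3)) = (49 + 103)*(1/((15 + √(-6 - 2))*(8 + √10/4))) = 152*(1/((15 + √(-8))*(8 + √10/4))) = 152*(1/((15 + 2*I*√2)*(8 + √10/4))) = 152*(1/((8 + √10/4)*(15 + 2*I*√2))) = 152/((8 + √10/4)*(15 + 2*I*√2))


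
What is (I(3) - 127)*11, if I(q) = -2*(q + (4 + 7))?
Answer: -1705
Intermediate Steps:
I(q) = -22 - 2*q (I(q) = -2*(q + 11) = -2*(11 + q) = -22 - 2*q)
(I(3) - 127)*11 = ((-22 - 2*3) - 127)*11 = ((-22 - 6) - 127)*11 = (-28 - 127)*11 = -155*11 = -1705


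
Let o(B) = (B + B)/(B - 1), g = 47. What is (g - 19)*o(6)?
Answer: 336/5 ≈ 67.200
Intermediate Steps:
o(B) = 2*B/(-1 + B) (o(B) = (2*B)/(-1 + B) = 2*B/(-1 + B))
(g - 19)*o(6) = (47 - 19)*(2*6/(-1 + 6)) = 28*(2*6/5) = 28*(2*6*(⅕)) = 28*(12/5) = 336/5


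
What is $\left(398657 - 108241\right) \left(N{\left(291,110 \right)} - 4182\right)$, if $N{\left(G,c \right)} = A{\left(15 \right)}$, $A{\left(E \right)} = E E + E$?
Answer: $-1144819872$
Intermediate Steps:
$A{\left(E \right)} = E + E^{2}$ ($A{\left(E \right)} = E^{2} + E = E + E^{2}$)
$N{\left(G,c \right)} = 240$ ($N{\left(G,c \right)} = 15 \left(1 + 15\right) = 15 \cdot 16 = 240$)
$\left(398657 - 108241\right) \left(N{\left(291,110 \right)} - 4182\right) = \left(398657 - 108241\right) \left(240 - 4182\right) = 290416 \left(-3942\right) = -1144819872$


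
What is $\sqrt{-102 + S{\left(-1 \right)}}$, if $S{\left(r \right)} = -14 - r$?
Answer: $i \sqrt{115} \approx 10.724 i$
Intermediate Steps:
$\sqrt{-102 + S{\left(-1 \right)}} = \sqrt{-102 - 13} = \sqrt{-115} = i \sqrt{115}$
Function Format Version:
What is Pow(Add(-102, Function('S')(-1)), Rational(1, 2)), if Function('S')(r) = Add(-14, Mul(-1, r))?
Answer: Mul(I, Pow(115, Rational(1, 2))) ≈ Mul(10.724, I)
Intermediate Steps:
Pow(Add(-102, Function('S')(-1)), Rational(1, 2)) = Pow(Add(-102, Add(-14, Mul(-1, -1))), Rational(1, 2)) = Pow(Add(-102, Add(-14, 1)), Rational(1, 2)) = Pow(Add(-102, -13), Rational(1, 2)) = Pow(-115, Rational(1, 2)) = Mul(I, Pow(115, Rational(1, 2)))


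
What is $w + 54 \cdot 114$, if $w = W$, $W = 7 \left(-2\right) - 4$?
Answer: $6138$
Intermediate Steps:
$W = -18$ ($W = -14 - 4 = -18$)
$w = -18$
$w + 54 \cdot 114 = -18 + 54 \cdot 114 = -18 + 6156 = 6138$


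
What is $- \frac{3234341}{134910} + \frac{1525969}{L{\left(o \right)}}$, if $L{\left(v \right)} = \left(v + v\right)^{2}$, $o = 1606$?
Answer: $- \frac{16581323248057}{695929457520} \approx -23.826$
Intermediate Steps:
$L{\left(v \right)} = 4 v^{2}$ ($L{\left(v \right)} = \left(2 v\right)^{2} = 4 v^{2}$)
$- \frac{3234341}{134910} + \frac{1525969}{L{\left(o \right)}} = - \frac{3234341}{134910} + \frac{1525969}{4 \cdot 1606^{2}} = \left(-3234341\right) \frac{1}{134910} + \frac{1525969}{4 \cdot 2579236} = - \frac{3234341}{134910} + \frac{1525969}{10316944} = - \frac{16581323248057}{695929457520}$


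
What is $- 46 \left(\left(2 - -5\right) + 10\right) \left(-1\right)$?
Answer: $782$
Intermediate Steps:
$- 46 \left(\left(2 - -5\right) + 10\right) \left(-1\right) = - 46 \left(\left(2 + 5\right) + 10\right) \left(-1\right) = - 46 \left(7 + 10\right) \left(-1\right) = - 46 \cdot 17 \left(-1\right) = \left(-46\right) \left(-17\right) = 782$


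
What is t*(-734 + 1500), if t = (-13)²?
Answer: 129454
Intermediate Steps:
t = 169
t*(-734 + 1500) = 169*(-734 + 1500) = 169*766 = 129454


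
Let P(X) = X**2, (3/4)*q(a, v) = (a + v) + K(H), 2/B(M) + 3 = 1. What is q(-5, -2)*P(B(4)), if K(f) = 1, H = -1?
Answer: -8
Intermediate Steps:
B(M) = -1 (B(M) = 2/(-3 + 1) = 2/(-2) = 2*(-1/2) = -1)
q(a, v) = 4/3 + 4*a/3 + 4*v/3 (q(a, v) = 4*((a + v) + 1)/3 = 4*(1 + a + v)/3 = 4/3 + 4*a/3 + 4*v/3)
q(-5, -2)*P(B(4)) = (4/3 + (4/3)*(-5) + (4/3)*(-2))*(-1)**2 = (4/3 - 20/3 - 8/3)*1 = -8*1 = -8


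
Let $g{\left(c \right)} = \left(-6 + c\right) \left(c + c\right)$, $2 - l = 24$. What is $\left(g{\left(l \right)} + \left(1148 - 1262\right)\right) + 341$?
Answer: $1459$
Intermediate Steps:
$l = -22$ ($l = 2 - 24 = -22$)
$g{\left(c \right)} = 2 c \left(-6 + c\right)$ ($g{\left(c \right)} = \left(-6 + c\right) 2 c = 2 c \left(-6 + c\right)$)
$\left(g{\left(l \right)} + \left(1148 - 1262\right)\right) + 341 = \left(2 \left(-22\right) \left(-6 - 22\right) + \left(1148 - 1262\right)\right) + 341 = \left(2 \left(-22\right) \left(-28\right) - 114\right) + 341 = \left(1232 - 114\right) + 341 = 1118 + 341 = 1459$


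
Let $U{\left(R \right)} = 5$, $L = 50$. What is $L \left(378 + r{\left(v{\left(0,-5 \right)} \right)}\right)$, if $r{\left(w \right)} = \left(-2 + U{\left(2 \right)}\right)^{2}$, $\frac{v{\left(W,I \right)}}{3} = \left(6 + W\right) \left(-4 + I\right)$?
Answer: $19350$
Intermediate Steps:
$v{\left(W,I \right)} = 3 \left(-4 + I\right) \left(6 + W\right)$ ($v{\left(W,I \right)} = 3 \left(6 + W\right) \left(-4 + I\right) = 3 \left(-4 + I\right) \left(6 + W\right)$)
$r{\left(w \right)} = 9$ ($r{\left(w \right)} = \left(-2 + 5\right)^{2} = 3^{2} = 9$)
$L \left(378 + r{\left(v{\left(0,-5 \right)} \right)}\right) = 50 \left(378 + 9\right) = 50 \cdot 387 = 19350$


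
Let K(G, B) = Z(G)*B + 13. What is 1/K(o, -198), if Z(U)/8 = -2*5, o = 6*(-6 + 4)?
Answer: 1/15853 ≈ 6.3080e-5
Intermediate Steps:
o = -12 (o = 6*(-2) = -12)
Z(U) = -80 (Z(U) = 8*(-2*5) = 8*(-10) = -80)
K(G, B) = 13 - 80*B (K(G, B) = -80*B + 13 = 13 - 80*B)
1/K(o, -198) = 1/(13 - 80*(-198)) = 1/(13 + 15840) = 1/15853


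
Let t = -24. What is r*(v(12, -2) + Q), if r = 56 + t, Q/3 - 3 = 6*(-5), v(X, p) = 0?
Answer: -2592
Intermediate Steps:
Q = -81 (Q = 9 + 3*(6*(-5)) = 9 + 3*(-30) = 9 - 90 = -81)
r = 32 (r = 56 - 24 = 32)
r*(v(12, -2) + Q) = 32*(0 - 81) = 32*(-81) = -2592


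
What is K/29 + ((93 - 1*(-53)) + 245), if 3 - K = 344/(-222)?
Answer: 1259134/3219 ≈ 391.16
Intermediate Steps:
K = 505/111 (K = 3 - 344/(-222) = 3 - 344*(-1)/222 = 3 - 1*(-172/111) = 3 + 172/111 = 505/111 ≈ 4.5495)
K/29 + ((93 - 1*(-53)) + 245) = (505/111)/29 + ((93 - 1*(-53)) + 245) = (505/111)*(1/29) + ((93 + 53) + 245) = 505/3219 + (146 + 245) = 505/3219 + 391 = 1259134/3219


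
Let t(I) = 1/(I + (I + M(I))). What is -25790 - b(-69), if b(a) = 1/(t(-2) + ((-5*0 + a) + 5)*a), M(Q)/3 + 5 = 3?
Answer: -1138860620/44159 ≈ -25790.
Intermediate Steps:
M(Q) = -6 (M(Q) = -15 + 3*3 = -15 + 9 = -6)
t(I) = 1/(-6 + 2*I) (t(I) = 1/(I + (I - 6)) = 1/(I + (-6 + I)) = 1/(-6 + 2*I))
b(a) = 1/(-⅒ + a*(5 + a)) (b(a) = 1/(1/(2*(-3 - 2)) + ((-5*0 + a) + 5)*a) = 1/((½)/(-5) + ((0 + a) + 5)*a) = 1/((½)*(-⅕) + (a + 5)*a) = 1/(-⅒ + (5 + a)*a) = 1/(-⅒ + a*(5 + a)))
-25790 - b(-69) = -25790 - 10/(-1 + 10*(-69)² + 50*(-69)) = -25790 - 10/(-1 + 10*4761 - 3450) = -25790 - 10/(-1 + 47610 - 3450) = -25790 - 10/44159 = -1138860620/44159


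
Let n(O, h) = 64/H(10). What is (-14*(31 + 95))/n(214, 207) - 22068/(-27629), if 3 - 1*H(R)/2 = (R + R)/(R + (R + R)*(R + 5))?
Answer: -1103306535/6851992 ≈ -161.02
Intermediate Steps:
H(R) = 6 - 4*R/(R + 2*R*(5 + R)) (H(R) = 6 - 2*(R + R)/(R + (R + R)*(R + 5)) = 6 - 2*2*R/(R + (2*R)*(5 + R)) = 6 - 2*2*R/(R + 2*R*(5 + R)) = 6 - 4*R/(R + 2*R*(5 + R)))
n(O, h) = 992/91 (n(O, h) = 64/((2*(31 + 6*10)/(11 + 2*10))) = 64/((2*(31 + 60)/(11 + 20))) = 64/((2*91/31)) = 64/((2*(1/31)*91)) = 64/(182/31) = 64*(31/182) = 992/91)
(-14*(31 + 95))/n(214, 207) - 22068/(-27629) = (-14*(31 + 95))/(992/91) - 22068/(-27629) = -14*126*(91/992) - 22068*(-1/27629) = -1764*91/992 + 22068/27629 = -40131/248 + 22068/27629 = -1103306535/6851992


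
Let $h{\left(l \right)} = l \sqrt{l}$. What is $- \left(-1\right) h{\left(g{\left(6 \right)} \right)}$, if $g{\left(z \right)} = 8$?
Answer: $16 \sqrt{2} \approx 22.627$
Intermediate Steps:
$h{\left(l \right)} = l^{\frac{3}{2}}$
$- \left(-1\right) h{\left(g{\left(6 \right)} \right)} = - \left(-1\right) 8^{\frac{3}{2}} = - \left(-1\right) 16 \sqrt{2} = - \left(-16\right) \sqrt{2} = 16 \sqrt{2}$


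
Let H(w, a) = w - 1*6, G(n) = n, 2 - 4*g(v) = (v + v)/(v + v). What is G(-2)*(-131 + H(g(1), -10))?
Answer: 547/2 ≈ 273.50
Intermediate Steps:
g(v) = 1/4 (g(v) = 1/2 - (v + v)/(4*(v + v)) = 1/2 - 2*v/(4*(2*v)) = 1/2 - 2*v*1/(2*v)/4 = 1/2 - 1/4*1 = 1/2 - 1/4 = 1/4)
H(w, a) = -6 + w (H(w, a) = w - 6 = -6 + w)
G(-2)*(-131 + H(g(1), -10)) = -2*(-131 + (-6 + 1/4)) = -2*(-131 - 23/4) = -2*(-547/4) = 547/2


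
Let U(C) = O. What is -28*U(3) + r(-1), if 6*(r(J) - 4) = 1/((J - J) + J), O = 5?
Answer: -817/6 ≈ -136.17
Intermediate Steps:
r(J) = 4 + 1/(6*J) (r(J) = 4 + 1/(6*((J - J) + J)) = 4 + 1/(6*(0 + J)) = 4 + 1/(6*J))
U(C) = 5
-28*U(3) + r(-1) = -28*5 + (4 + (⅙)/(-1)) = -140 + (4 + (⅙)*(-1)) = -140 + (4 - ⅙) = -140 + 23/6 = -817/6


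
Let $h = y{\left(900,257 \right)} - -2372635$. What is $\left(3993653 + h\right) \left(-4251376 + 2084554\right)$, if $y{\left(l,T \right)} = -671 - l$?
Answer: $-13791208819374$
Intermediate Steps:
$h = 2371064$ ($h = \left(-671 - 900\right) - -2372635 = \left(-671 - 900\right) + 2372635 = -1571 + 2372635 = 2371064$)
$\left(3993653 + h\right) \left(-4251376 + 2084554\right) = \left(3993653 + 2371064\right) \left(-4251376 + 2084554\right) = 6364717 \left(-2166822\right) = -13791208819374$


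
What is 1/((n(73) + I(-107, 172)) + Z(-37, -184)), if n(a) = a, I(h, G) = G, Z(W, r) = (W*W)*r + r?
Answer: -1/251835 ≈ -3.9709e-6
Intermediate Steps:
Z(W, r) = r + r*W**2 (Z(W, r) = W**2*r + r = r*W**2 + r = r + r*W**2)
1/((n(73) + I(-107, 172)) + Z(-37, -184)) = 1/((73 + 172) - 184*(1 + (-37)**2)) = 1/(245 - 184*(1 + 1369)) = 1/(245 - 184*1370) = 1/(245 - 252080) = 1/(-251835) = -1/251835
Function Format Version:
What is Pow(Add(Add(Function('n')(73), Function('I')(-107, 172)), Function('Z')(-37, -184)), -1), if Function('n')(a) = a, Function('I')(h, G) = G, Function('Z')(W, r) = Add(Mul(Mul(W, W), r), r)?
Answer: Rational(-1, 251835) ≈ -3.9709e-6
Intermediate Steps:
Function('Z')(W, r) = Add(r, Mul(r, Pow(W, 2))) (Function('Z')(W, r) = Add(Mul(Pow(W, 2), r), r) = Add(Mul(r, Pow(W, 2)), r) = Add(r, Mul(r, Pow(W, 2))))
Pow(Add(Add(Function('n')(73), Function('I')(-107, 172)), Function('Z')(-37, -184)), -1) = Pow(Add(Add(73, 172), Mul(-184, Add(1, Pow(-37, 2)))), -1) = Pow(Add(245, Mul(-184, Add(1, 1369))), -1) = Pow(Add(245, Mul(-184, 1370)), -1) = Pow(Add(245, -252080), -1) = Pow(-251835, -1) = Rational(-1, 251835)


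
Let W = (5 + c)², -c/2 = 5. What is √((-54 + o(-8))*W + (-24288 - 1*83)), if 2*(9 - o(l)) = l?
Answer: 2*I*√6349 ≈ 159.36*I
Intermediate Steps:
c = -10 (c = -2*5 = -10)
W = 25 (W = (5 - 10)² = (-5)² = 25)
o(l) = 9 - l/2
√((-54 + o(-8))*W + (-24288 - 1*83)) = √((-54 + (9 - ½*(-8)))*25 + (-24288 - 1*83)) = √((-54 + (9 + 4))*25 + (-24288 - 83)) = √((-54 + 13)*25 - 24371) = √(-41*25 - 24371) = √(-1025 - 24371) = √(-25396) = 2*I*√6349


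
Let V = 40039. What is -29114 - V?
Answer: -69153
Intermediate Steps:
-29114 - V = -29114 - 1*40039 = -29114 - 40039 = -69153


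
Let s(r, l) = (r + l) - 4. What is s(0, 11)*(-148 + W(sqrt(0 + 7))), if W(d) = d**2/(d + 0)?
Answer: -1036 + 7*sqrt(7) ≈ -1017.5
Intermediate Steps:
s(r, l) = -4 + l + r (s(r, l) = (l + r) - 4 = -4 + l + r)
W(d) = d (W(d) = d**2/d = d)
s(0, 11)*(-148 + W(sqrt(0 + 7))) = (-4 + 11 + 0)*(-148 + sqrt(0 + 7)) = 7*(-148 + sqrt(7)) = -1036 + 7*sqrt(7)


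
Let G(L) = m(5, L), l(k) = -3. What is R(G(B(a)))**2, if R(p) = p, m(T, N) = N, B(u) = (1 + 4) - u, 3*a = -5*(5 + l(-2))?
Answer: 625/9 ≈ 69.444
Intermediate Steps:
a = -10/3 (a = (-5*(5 - 3))/3 = (-5*2)/3 = (1/3)*(-10) = -10/3 ≈ -3.3333)
B(u) = 5 - u
G(L) = L
R(G(B(a)))**2 = (5 - 1*(-10/3))**2 = (5 + 10/3)**2 = (25/3)**2 = 625/9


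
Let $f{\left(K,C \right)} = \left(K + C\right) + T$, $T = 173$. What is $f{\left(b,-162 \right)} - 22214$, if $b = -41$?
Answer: $-22244$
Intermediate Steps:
$f{\left(K,C \right)} = 173 + C + K$ ($f{\left(K,C \right)} = \left(K + C\right) + 173 = \left(C + K\right) + 173 = 173 + C + K$)
$f{\left(b,-162 \right)} - 22214 = \left(173 - 162 - 41\right) - 22214 = -30 - 22214 = -22244$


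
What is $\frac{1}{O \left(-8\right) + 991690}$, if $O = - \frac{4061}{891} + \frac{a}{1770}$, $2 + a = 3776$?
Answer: $\frac{262845}{260665858498} \approx 1.0084 \cdot 10^{-6}$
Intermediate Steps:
$a = 3774$ ($a = -2 + 3776 = 3774$)
$O = - \frac{637556}{262845}$ ($O = - \frac{4061}{891} + \frac{3774}{1770} = \left(-4061\right) \frac{1}{891} + 3774 \cdot \frac{1}{1770} = - \frac{4061}{891} + \frac{629}{295} = - \frac{637556}{262845} \approx -2.4256$)
$\frac{1}{O \left(-8\right) + 991690} = \frac{1}{\left(- \frac{637556}{262845}\right) \left(-8\right) + 991690} = \frac{1}{\frac{5100448}{262845} + 991690} = \frac{1}{\frac{260665858498}{262845}} = \frac{262845}{260665858498}$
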